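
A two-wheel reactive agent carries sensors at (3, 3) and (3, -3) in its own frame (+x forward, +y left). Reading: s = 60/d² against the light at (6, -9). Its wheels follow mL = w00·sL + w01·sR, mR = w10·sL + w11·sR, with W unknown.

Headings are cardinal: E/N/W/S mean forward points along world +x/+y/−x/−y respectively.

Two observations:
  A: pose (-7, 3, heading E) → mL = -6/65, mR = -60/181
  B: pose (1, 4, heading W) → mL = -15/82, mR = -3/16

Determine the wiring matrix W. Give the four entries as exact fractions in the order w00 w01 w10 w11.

obs A: pose=(-7,3,E) → sL=12/65, sR=60/181, mL=-6/65, mR=-60/181
obs B: pose=(1,4,W) → sL=15/41, sR=3/16, mL=-15/82, mR=-3/16
sensor matrix S = [[12/65, 60/181], [15/41, 3/16]]; det S = -167211/1929460
solve [mL_A; mL_B] = S·[w00; w01] and [mR_A; mR_B] = S·[w10; w11]:
  w00 = -1/2, w01 = 0, w10 = 0, w11 = -1

-1/2 0 0 -1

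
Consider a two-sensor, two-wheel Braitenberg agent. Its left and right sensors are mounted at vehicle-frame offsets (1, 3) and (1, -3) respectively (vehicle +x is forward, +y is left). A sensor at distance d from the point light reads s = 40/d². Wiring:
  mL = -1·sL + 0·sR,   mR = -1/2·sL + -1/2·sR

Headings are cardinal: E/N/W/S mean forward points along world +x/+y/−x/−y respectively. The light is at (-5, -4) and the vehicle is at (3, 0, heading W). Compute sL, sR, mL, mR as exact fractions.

4/5 20/49 -4/5 -148/245

left sensor world pos  = (2, -3); dL² = 50
right sensor world pos = (2, 3); dR² = 98
sL = 40/50 = 4/5
sR = 40/98 = 20/49
mL = -1·sL + 0·sR = -4/5
mR = -1/2·sL + -1/2·sR = -148/245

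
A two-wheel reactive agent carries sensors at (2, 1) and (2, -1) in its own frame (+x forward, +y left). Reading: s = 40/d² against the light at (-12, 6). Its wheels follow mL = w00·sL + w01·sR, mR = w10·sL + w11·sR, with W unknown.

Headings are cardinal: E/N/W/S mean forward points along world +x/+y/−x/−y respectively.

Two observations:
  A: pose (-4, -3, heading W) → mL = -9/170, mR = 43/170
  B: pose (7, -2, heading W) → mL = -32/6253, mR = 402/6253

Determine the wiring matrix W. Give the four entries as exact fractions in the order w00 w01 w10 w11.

obs A: pose=(-4,-3,W) → sL=5/17, sR=2/5, mL=-9/170, mR=43/170
obs B: pose=(7,-2,W) → sL=4/37, sR=20/169, mL=-32/6253, mR=402/6253
sensor matrix S = [[5/17, 2/5], [4/37, 20/169]]; det S = -4484/531505
solve [mL_A; mL_B] = S·[w00; w01] and [mR_A; mR_B] = S·[w10; w11]:
  w00 = 1/2, w01 = -1/2, w10 = -1/2, w11 = 1

1/2 -1/2 -1/2 1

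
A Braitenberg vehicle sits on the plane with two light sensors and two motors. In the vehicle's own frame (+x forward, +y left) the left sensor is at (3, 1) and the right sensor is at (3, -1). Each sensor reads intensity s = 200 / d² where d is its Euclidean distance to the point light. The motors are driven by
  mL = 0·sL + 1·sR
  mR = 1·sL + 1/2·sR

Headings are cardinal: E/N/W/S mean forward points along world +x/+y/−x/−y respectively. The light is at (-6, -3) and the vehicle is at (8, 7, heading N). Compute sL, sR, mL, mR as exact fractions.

left sensor world pos  = (7, 10); dL² = 338
right sensor world pos = (9, 10); dR² = 394
sL = 200/338 = 100/169
sR = 200/394 = 100/197
mL = 0·sL + 1·sR = 100/197
mR = 1·sL + 1/2·sR = 28150/33293

100/169 100/197 100/197 28150/33293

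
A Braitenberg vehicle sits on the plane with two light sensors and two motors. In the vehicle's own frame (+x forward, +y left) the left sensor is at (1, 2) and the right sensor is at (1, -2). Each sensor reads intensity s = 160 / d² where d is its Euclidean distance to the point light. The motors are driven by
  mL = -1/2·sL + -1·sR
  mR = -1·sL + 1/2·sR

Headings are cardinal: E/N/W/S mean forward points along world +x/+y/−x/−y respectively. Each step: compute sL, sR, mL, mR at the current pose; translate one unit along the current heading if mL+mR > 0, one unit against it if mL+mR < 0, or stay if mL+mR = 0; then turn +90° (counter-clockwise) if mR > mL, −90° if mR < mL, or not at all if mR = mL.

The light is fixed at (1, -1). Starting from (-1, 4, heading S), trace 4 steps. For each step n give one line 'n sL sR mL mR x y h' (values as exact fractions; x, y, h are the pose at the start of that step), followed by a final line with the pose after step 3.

0 10 5 -10 -15/2 -1 4 S
1 32/13 160/17 -2352/221 496/221 -1 5 E
2 80/37 16/5 -792/185 -104/185 -2 5 N
3 32/5 32/13 -368/65 -336/65 -2 4 W
final -1 4 S

n=0: pose=(-1,4,S); sL=10, sR=5; mL=-10, mR=-15/2; mL+mR=-35/2 → advance -1; mR−mL=5/2 → turn +1·90°
n=1: pose=(-1,5,E); sL=32/13, sR=160/17; mL=-2352/221, mR=496/221; mL+mR=-1856/221 → advance -1; mR−mL=2848/221 → turn +1·90°
n=2: pose=(-2,5,N); sL=80/37, sR=16/5; mL=-792/185, mR=-104/185; mL+mR=-896/185 → advance -1; mR−mL=688/185 → turn +1·90°
n=3: pose=(-2,4,W); sL=32/5, sR=32/13; mL=-368/65, mR=-336/65; mL+mR=-704/65 → advance -1; mR−mL=32/65 → turn +1·90°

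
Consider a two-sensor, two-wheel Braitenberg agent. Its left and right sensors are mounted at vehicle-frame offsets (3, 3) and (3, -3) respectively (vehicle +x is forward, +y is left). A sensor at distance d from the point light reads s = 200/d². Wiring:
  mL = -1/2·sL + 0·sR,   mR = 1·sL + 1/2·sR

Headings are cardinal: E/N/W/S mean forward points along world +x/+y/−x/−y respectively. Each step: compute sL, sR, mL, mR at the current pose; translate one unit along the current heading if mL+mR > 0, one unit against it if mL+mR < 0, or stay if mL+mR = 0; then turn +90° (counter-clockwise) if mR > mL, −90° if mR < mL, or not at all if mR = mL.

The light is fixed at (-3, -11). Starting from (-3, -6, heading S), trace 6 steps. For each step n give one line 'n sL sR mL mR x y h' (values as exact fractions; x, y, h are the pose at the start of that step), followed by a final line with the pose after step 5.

n=0: pose=(-3,-6,S); sL=200/13, sR=200/13; mL=-100/13, mR=300/13; mL+mR=200/13 → advance +1; mR−mL=400/13 → turn +1·90°
n=1: pose=(-3,-7,E); sL=100/29, sR=20; mL=-50/29, mR=390/29; mL+mR=340/29 → advance +1; mR−mL=440/29 → turn +1·90°
n=2: pose=(-2,-7,N); sL=200/53, sR=40/13; mL=-100/53, mR=3660/689; mL+mR=2360/689 → advance +1; mR−mL=4960/689 → turn +1·90°
n=3: pose=(-2,-6,W); sL=25, sR=50/17; mL=-25/2, mR=450/17; mL+mR=475/34 → advance +1; mR−mL=1325/34 → turn +1·90°
n=4: pose=(-3,-6,S); sL=200/13, sR=200/13; mL=-100/13, mR=300/13; mL+mR=200/13 → advance +1; mR−mL=400/13 → turn +1·90°
n=5: pose=(-3,-7,E); sL=100/29, sR=20; mL=-50/29, mR=390/29; mL+mR=340/29 → advance +1; mR−mL=440/29 → turn +1·90°

0 200/13 200/13 -100/13 300/13 -3 -6 S
1 100/29 20 -50/29 390/29 -3 -7 E
2 200/53 40/13 -100/53 3660/689 -2 -7 N
3 25 50/17 -25/2 450/17 -2 -6 W
4 200/13 200/13 -100/13 300/13 -3 -6 S
5 100/29 20 -50/29 390/29 -3 -7 E
final -2 -7 N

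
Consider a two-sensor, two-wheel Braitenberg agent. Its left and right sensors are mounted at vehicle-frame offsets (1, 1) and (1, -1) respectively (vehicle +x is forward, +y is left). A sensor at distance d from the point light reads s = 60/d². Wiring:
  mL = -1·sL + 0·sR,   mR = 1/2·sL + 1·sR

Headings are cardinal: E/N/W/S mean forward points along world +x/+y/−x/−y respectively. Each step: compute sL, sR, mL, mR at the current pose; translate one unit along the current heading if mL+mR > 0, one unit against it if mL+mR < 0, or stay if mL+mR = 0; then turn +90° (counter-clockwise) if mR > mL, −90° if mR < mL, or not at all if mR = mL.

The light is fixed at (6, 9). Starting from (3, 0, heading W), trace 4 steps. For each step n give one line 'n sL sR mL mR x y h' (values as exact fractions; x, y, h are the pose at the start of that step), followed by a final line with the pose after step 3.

n=0: pose=(3,0,W); sL=15/29, sR=3/4; mL=-15/29, mR=117/116; mL+mR=57/116 → advance +1; mR−mL=177/116 → turn +1·90°
n=1: pose=(2,0,S); sL=60/109, sR=12/25; mL=-60/109, mR=2058/2725; mL+mR=558/2725 → advance +1; mR−mL=3558/2725 → turn +1·90°
n=2: pose=(2,-1,E); sL=2/3, sR=6/13; mL=-2/3, mR=31/39; mL+mR=5/39 → advance +1; mR−mL=19/13 → turn +1·90°
n=3: pose=(3,-1,N); sL=60/97, sR=12/17; mL=-60/97, mR=1674/1649; mL+mR=654/1649 → advance +1; mR−mL=2694/1649 → turn +1·90°

0 15/29 3/4 -15/29 117/116 3 0 W
1 60/109 12/25 -60/109 2058/2725 2 0 S
2 2/3 6/13 -2/3 31/39 2 -1 E
3 60/97 12/17 -60/97 1674/1649 3 -1 N
final 3 0 W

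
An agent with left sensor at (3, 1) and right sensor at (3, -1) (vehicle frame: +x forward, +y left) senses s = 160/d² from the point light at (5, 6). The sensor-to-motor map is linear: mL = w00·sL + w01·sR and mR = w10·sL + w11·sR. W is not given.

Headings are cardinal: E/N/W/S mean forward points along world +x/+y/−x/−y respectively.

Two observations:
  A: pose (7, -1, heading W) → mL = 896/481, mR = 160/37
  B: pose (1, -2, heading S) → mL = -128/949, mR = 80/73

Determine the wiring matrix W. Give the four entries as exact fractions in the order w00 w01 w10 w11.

obs A: pose=(7,-1,W) → sL=32/13, sR=160/37, mL=896/481, mR=160/37
obs B: pose=(1,-2,S) → sL=16/13, sR=80/73, mL=-128/949, mR=80/73
sensor matrix S = [[32/13, 160/37], [16/13, 80/73]]; det S = -92160/35113
solve [mL_A; mL_B] = S·[w00; w01] and [mR_A; mR_B] = S·[w10; w11]:
  w00 = -1, w01 = 1, w10 = 0, w11 = 1

-1 1 0 1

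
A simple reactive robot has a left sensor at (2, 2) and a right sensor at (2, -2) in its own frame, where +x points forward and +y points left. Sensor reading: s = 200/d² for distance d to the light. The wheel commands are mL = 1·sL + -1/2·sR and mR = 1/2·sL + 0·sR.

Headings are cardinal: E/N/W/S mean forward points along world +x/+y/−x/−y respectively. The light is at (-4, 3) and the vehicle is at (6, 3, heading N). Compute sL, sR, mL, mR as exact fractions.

50/17 50/37 1425/629 25/17

left sensor world pos  = (4, 5); dL² = 68
right sensor world pos = (8, 5); dR² = 148
sL = 200/68 = 50/17
sR = 200/148 = 50/37
mL = 1·sL + -1/2·sR = 1425/629
mR = 1/2·sL + 0·sR = 25/17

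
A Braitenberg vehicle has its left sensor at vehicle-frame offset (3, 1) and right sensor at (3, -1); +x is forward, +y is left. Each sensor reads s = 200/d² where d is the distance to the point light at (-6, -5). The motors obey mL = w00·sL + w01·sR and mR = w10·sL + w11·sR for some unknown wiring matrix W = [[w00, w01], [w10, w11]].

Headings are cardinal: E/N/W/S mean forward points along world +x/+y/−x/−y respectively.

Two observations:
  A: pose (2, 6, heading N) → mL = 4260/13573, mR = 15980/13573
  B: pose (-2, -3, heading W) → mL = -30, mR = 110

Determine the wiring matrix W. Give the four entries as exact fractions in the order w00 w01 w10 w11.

-1/2 1 1 1/2

obs A: pose=(2,6,N) → sL=40/49, sR=200/277, mL=4260/13573, mR=15980/13573
obs B: pose=(-2,-3,W) → sL=100, sR=20, mL=-30, mR=110
sensor matrix S = [[40/49, 200/277], [100, 20]]; det S = -758400/13573
solve [mL_A; mL_B] = S·[w00; w01] and [mR_A; mR_B] = S·[w10; w11]:
  w00 = -1/2, w01 = 1, w10 = 1, w11 = 1/2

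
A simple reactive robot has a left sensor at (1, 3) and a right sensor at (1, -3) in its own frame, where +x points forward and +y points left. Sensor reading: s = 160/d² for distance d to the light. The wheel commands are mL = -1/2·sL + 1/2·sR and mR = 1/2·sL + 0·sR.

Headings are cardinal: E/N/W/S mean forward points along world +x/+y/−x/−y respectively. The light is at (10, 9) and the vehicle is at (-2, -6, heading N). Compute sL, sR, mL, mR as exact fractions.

left sensor world pos  = (-5, -5); dL² = 421
right sensor world pos = (1, -5); dR² = 277
sL = 160/421 = 160/421
sR = 160/277 = 160/277
mL = -1/2·sL + 1/2·sR = 11520/116617
mR = 1/2·sL + 0·sR = 80/421

160/421 160/277 11520/116617 80/421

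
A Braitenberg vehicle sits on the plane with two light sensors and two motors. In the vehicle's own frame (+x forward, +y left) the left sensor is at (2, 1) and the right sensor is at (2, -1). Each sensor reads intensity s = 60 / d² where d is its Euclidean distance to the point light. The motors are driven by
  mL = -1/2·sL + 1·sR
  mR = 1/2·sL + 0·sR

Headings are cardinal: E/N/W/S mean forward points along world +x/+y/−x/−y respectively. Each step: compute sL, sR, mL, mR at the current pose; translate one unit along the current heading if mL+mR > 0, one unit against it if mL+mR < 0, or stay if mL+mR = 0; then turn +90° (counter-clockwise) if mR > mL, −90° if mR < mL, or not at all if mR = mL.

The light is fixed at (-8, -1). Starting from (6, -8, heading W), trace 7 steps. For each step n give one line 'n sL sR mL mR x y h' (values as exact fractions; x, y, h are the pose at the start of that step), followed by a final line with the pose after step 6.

n=0: pose=(6,-8,W); sL=15/52, sR=1/3; mL=59/312, mR=15/104; mL+mR=1/3 → advance +1; mR−mL=-7/156 → turn -1·90°
n=1: pose=(5,-8,N); sL=60/169, sR=60/221; mL=270/2873, mR=30/169; mL+mR=60/221 → advance +1; mR−mL=240/2873 → turn +1·90°
n=2: pose=(5,-7,W); sL=6/17, sR=30/73; mL=291/1241, mR=3/17; mL+mR=30/73 → advance +1; mR−mL=-72/1241 → turn -1·90°
n=3: pose=(4,-7,N); sL=60/137, sR=12/37; mL=534/5069, mR=30/137; mL+mR=12/37 → advance +1; mR−mL=576/5069 → turn +1·90°
n=4: pose=(4,-6,W); sL=15/34, sR=15/29; mL=585/1972, mR=15/68; mL+mR=15/29 → advance +1; mR−mL=-75/986 → turn -1·90°
n=5: pose=(3,-6,N); sL=60/109, sR=20/51; mL=650/5559, mR=30/109; mL+mR=20/51 → advance +1; mR−mL=880/5559 → turn +1·90°
n=6: pose=(3,-5,W); sL=30/53, sR=2/3; mL=61/159, mR=15/53; mL+mR=2/3 → advance +1; mR−mL=-16/159 → turn -1·90°

0 15/52 1/3 59/312 15/104 6 -8 W
1 60/169 60/221 270/2873 30/169 5 -8 N
2 6/17 30/73 291/1241 3/17 5 -7 W
3 60/137 12/37 534/5069 30/137 4 -7 N
4 15/34 15/29 585/1972 15/68 4 -6 W
5 60/109 20/51 650/5559 30/109 3 -6 N
6 30/53 2/3 61/159 15/53 3 -5 W
final 2 -5 N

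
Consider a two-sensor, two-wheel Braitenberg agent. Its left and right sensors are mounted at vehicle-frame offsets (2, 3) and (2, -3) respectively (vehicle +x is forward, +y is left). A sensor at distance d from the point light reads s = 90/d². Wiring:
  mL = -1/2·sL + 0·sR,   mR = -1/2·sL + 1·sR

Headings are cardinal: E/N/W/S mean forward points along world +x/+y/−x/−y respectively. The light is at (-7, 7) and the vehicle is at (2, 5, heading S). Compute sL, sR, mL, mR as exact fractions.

left sensor world pos  = (5, 3); dL² = 160
right sensor world pos = (-1, 3); dR² = 52
sL = 90/160 = 9/16
sR = 90/52 = 45/26
mL = -1/2·sL + 0·sR = -9/32
mR = -1/2·sL + 1·sR = 603/416

9/16 45/26 -9/32 603/416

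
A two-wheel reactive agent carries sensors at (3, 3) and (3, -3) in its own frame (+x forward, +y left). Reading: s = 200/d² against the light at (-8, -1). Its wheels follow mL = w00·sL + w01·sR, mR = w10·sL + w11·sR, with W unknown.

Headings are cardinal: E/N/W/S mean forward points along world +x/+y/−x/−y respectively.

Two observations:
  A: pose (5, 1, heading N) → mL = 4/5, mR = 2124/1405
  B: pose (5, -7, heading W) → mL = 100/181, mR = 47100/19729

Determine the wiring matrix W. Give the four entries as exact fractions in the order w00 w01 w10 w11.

1/2 0 1/2 1

obs A: pose=(5,1,N) → sL=8/5, sR=200/281, mL=4/5, mR=2124/1405
obs B: pose=(5,-7,W) → sL=200/181, sR=200/109, mL=100/181, mR=47100/19729
sensor matrix S = [[8/5, 200/281], [200/181, 200/109]]; det S = 11915520/5543849
solve [mL_A; mL_B] = S·[w00; w01] and [mR_A; mR_B] = S·[w10; w11]:
  w00 = 1/2, w01 = 0, w10 = 1/2, w11 = 1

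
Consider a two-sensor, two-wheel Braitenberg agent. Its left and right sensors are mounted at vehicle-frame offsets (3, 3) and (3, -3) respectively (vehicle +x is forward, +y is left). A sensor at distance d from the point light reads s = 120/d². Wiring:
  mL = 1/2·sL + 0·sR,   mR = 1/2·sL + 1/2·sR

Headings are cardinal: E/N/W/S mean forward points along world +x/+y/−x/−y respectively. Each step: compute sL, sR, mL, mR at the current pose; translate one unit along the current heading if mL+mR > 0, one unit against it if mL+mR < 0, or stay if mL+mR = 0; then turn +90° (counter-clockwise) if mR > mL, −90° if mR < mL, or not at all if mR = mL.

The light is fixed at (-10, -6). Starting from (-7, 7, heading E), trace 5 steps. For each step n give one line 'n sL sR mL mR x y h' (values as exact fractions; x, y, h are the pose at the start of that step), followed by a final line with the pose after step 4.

n=0: pose=(-7,7,E); sL=30/73, sR=15/17; mL=15/73, mR=1605/2482; mL+mR=2115/2482 → advance +1; mR−mL=15/34 → turn +1·90°
n=1: pose=(-6,7,N); sL=120/257, sR=24/61; mL=60/257, mR=6744/15677; mL+mR=10404/15677 → advance +1; mR−mL=12/61 → turn +1·90°
n=2: pose=(-6,8,W); sL=60/61, sR=12/29; mL=30/61, mR=1236/1769; mL+mR=2106/1769 → advance +1; mR−mL=6/29 → turn +1·90°
n=3: pose=(-7,8,S); sL=120/157, sR=120/121; mL=60/157, mR=16680/18997; mL+mR=23940/18997 → advance +1; mR−mL=60/121 → turn +1·90°
n=4: pose=(-7,7,E); sL=30/73, sR=15/17; mL=15/73, mR=1605/2482; mL+mR=2115/2482 → advance +1; mR−mL=15/34 → turn +1·90°

0 30/73 15/17 15/73 1605/2482 -7 7 E
1 120/257 24/61 60/257 6744/15677 -6 7 N
2 60/61 12/29 30/61 1236/1769 -6 8 W
3 120/157 120/121 60/157 16680/18997 -7 8 S
4 30/73 15/17 15/73 1605/2482 -7 7 E
final -6 7 N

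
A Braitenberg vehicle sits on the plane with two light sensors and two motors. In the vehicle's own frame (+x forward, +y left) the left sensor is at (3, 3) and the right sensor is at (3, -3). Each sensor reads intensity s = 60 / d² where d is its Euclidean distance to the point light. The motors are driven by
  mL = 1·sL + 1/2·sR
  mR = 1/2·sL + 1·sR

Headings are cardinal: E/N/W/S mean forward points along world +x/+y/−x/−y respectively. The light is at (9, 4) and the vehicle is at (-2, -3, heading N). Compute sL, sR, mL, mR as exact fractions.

left sensor world pos  = (-5, 0); dL² = 212
right sensor world pos = (1, 0); dR² = 80
sL = 60/212 = 15/53
sR = 60/80 = 3/4
mL = 1·sL + 1/2·sR = 279/424
mR = 1/2·sL + 1·sR = 189/212

15/53 3/4 279/424 189/212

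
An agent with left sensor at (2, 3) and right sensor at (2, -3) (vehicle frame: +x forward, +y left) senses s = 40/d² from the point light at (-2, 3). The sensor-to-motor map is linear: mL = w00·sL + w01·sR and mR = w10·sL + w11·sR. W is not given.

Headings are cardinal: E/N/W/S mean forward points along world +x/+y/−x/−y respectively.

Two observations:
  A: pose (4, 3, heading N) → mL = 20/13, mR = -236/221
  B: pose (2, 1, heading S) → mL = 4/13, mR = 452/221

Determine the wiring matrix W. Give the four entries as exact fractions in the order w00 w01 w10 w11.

1/2 0 -1/2 1

obs A: pose=(4,3,N) → sL=40/13, sR=8/17, mL=20/13, mR=-236/221
obs B: pose=(2,1,S) → sL=8/13, sR=40/17, mL=4/13, mR=452/221
sensor matrix S = [[40/13, 8/17], [8/13, 40/17]]; det S = 1536/221
solve [mL_A; mL_B] = S·[w00; w01] and [mR_A; mR_B] = S·[w10; w11]:
  w00 = 1/2, w01 = 0, w10 = -1/2, w11 = 1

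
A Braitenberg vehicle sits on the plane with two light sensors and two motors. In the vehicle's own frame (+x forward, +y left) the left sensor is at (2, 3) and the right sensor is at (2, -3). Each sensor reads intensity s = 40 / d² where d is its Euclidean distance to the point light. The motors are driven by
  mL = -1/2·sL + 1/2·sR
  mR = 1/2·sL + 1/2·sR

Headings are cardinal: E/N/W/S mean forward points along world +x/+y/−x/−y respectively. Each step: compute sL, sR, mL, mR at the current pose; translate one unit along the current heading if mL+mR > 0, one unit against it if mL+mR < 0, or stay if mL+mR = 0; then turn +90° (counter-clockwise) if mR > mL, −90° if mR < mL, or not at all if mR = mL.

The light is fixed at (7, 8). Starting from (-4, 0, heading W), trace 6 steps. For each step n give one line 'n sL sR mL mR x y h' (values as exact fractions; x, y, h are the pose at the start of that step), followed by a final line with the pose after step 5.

n=0: pose=(-4,0,W); sL=4/29, sR=20/97; mL=96/2813, mR=484/2813; mL+mR=20/97 → advance +1; mR−mL=4/29 → turn +1·90°
n=1: pose=(-5,0,S); sL=40/181, sR=8/65; mL=-576/11765, mR=2024/11765; mL+mR=8/65 → advance +1; mR−mL=40/181 → turn +1·90°
n=2: pose=(-5,-1,E); sL=5/17, sR=10/61; mL=-135/2074, mR=475/2074; mL+mR=10/61 → advance +1; mR−mL=5/17 → turn +1·90°
n=3: pose=(-4,-1,N); sL=8/49, sR=40/113; mL=528/5537, mR=1432/5537; mL+mR=40/113 → advance +1; mR−mL=8/49 → turn +1·90°
n=4: pose=(-4,0,W); sL=4/29, sR=20/97; mL=96/2813, mR=484/2813; mL+mR=20/97 → advance +1; mR−mL=4/29 → turn +1·90°
n=5: pose=(-5,0,S); sL=40/181, sR=8/65; mL=-576/11765, mR=2024/11765; mL+mR=8/65 → advance +1; mR−mL=40/181 → turn +1·90°

0 4/29 20/97 96/2813 484/2813 -4 0 W
1 40/181 8/65 -576/11765 2024/11765 -5 0 S
2 5/17 10/61 -135/2074 475/2074 -5 -1 E
3 8/49 40/113 528/5537 1432/5537 -4 -1 N
4 4/29 20/97 96/2813 484/2813 -4 0 W
5 40/181 8/65 -576/11765 2024/11765 -5 0 S
final -5 -1 E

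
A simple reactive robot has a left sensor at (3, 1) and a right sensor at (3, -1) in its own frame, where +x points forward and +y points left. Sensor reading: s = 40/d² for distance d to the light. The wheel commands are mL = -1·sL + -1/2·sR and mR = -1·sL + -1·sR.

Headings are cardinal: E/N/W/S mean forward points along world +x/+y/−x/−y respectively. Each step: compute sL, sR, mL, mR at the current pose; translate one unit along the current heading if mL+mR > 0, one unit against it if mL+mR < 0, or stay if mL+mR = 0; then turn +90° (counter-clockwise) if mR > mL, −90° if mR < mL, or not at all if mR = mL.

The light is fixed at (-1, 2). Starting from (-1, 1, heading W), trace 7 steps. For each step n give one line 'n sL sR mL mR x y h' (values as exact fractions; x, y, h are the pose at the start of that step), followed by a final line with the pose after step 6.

0 40/13 40/9 -620/117 -880/117 -1 1 W
1 10 5 -25/2 -15 0 1 N
2 40/17 8/5 -268/85 -336/85 0 0 E
3 20/13 20/13 -30/13 -40/13 -1 0 S
4 40/13 40/9 -620/117 -880/117 -1 1 W
5 10 5 -25/2 -15 0 1 N
6 40/17 8/5 -268/85 -336/85 0 0 E
final -1 0 S

n=0: pose=(-1,1,W); sL=40/13, sR=40/9; mL=-620/117, mR=-880/117; mL+mR=-500/39 → advance -1; mR−mL=-20/9 → turn -1·90°
n=1: pose=(0,1,N); sL=10, sR=5; mL=-25/2, mR=-15; mL+mR=-55/2 → advance -1; mR−mL=-5/2 → turn -1·90°
n=2: pose=(0,0,E); sL=40/17, sR=8/5; mL=-268/85, mR=-336/85; mL+mR=-604/85 → advance -1; mR−mL=-4/5 → turn -1·90°
n=3: pose=(-1,0,S); sL=20/13, sR=20/13; mL=-30/13, mR=-40/13; mL+mR=-70/13 → advance -1; mR−mL=-10/13 → turn -1·90°
n=4: pose=(-1,1,W); sL=40/13, sR=40/9; mL=-620/117, mR=-880/117; mL+mR=-500/39 → advance -1; mR−mL=-20/9 → turn -1·90°
n=5: pose=(0,1,N); sL=10, sR=5; mL=-25/2, mR=-15; mL+mR=-55/2 → advance -1; mR−mL=-5/2 → turn -1·90°
n=6: pose=(0,0,E); sL=40/17, sR=8/5; mL=-268/85, mR=-336/85; mL+mR=-604/85 → advance -1; mR−mL=-4/5 → turn -1·90°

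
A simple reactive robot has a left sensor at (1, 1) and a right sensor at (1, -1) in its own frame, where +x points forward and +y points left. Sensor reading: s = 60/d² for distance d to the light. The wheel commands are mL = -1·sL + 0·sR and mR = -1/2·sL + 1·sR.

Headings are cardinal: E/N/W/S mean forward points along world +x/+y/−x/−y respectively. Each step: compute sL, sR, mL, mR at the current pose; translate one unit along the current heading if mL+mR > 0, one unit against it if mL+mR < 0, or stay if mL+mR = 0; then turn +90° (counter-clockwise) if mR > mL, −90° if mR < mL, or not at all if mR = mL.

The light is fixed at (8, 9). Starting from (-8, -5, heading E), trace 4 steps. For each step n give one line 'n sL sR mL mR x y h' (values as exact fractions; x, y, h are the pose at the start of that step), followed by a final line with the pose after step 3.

0 30/197 2/15 -30/197 169/2955 -8 -5 E
1 60/493 12/85 -60/493 198/2465 -9 -5 N
2 3/29 3/26 -3/29 24/377 -9 -6 W
3 60/481 12/109 -60/481 2502/52429 -8 -6 S
final -8 -5 E

n=0: pose=(-8,-5,E); sL=30/197, sR=2/15; mL=-30/197, mR=169/2955; mL+mR=-281/2955 → advance -1; mR−mL=619/2955 → turn +1·90°
n=1: pose=(-9,-5,N); sL=60/493, sR=12/85; mL=-60/493, mR=198/2465; mL+mR=-6/145 → advance -1; mR−mL=498/2465 → turn +1·90°
n=2: pose=(-9,-6,W); sL=3/29, sR=3/26; mL=-3/29, mR=24/377; mL+mR=-15/377 → advance -1; mR−mL=63/377 → turn +1·90°
n=3: pose=(-8,-6,S); sL=60/481, sR=12/109; mL=-60/481, mR=2502/52429; mL+mR=-4038/52429 → advance -1; mR−mL=9042/52429 → turn +1·90°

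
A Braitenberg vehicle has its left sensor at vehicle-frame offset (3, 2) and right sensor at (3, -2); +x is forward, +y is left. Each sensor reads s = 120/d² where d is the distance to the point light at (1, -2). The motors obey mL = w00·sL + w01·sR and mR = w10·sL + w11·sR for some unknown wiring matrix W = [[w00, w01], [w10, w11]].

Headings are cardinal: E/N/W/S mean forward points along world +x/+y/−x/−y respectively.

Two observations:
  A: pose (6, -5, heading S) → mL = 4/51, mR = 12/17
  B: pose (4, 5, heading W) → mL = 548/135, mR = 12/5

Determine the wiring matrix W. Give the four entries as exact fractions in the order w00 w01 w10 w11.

1 -1/2 1/2 0

obs A: pose=(6,-5,S) → sL=24/17, sR=8/3, mL=4/51, mR=12/17
obs B: pose=(4,5,W) → sL=24/5, sR=40/27, mL=548/135, mR=12/5
sensor matrix S = [[24/17, 8/3], [24/5, 40/27]]; det S = -8192/765
solve [mL_A; mL_B] = S·[w00; w01] and [mR_A; mR_B] = S·[w10; w11]:
  w00 = 1, w01 = -1/2, w10 = 1/2, w11 = 0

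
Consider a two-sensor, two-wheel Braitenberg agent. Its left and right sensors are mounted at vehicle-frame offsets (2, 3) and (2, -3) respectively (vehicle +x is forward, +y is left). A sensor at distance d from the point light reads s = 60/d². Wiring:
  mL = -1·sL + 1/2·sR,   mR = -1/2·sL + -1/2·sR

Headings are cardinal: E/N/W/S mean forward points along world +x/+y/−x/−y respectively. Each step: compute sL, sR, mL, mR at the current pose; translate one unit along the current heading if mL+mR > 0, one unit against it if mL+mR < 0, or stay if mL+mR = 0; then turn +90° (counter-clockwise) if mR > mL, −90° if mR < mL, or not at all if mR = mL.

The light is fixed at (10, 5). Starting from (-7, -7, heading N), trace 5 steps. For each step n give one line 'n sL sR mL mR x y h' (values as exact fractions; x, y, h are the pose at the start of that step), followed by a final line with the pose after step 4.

0 3/25 15/74 -69/3700 -597/3700 -7 -7 N
1 12/65 60/481 -294/2405 -372/2405 -7 -8 E
2 2/15 10/111 -49/555 -62/555 -8 -8 S
3 12/125 60/481 -2022/60125 -6636/60125 -8 -7 W
4 3/25 15/74 -69/3700 -597/3700 -7 -7 N
final -7 -8 E

n=0: pose=(-7,-7,N); sL=3/25, sR=15/74; mL=-69/3700, mR=-597/3700; mL+mR=-9/50 → advance -1; mR−mL=-132/925 → turn -1·90°
n=1: pose=(-7,-8,E); sL=12/65, sR=60/481; mL=-294/2405, mR=-372/2405; mL+mR=-18/65 → advance -1; mR−mL=-6/185 → turn -1·90°
n=2: pose=(-8,-8,S); sL=2/15, sR=10/111; mL=-49/555, mR=-62/555; mL+mR=-1/5 → advance -1; mR−mL=-13/555 → turn -1·90°
n=3: pose=(-8,-7,W); sL=12/125, sR=60/481; mL=-2022/60125, mR=-6636/60125; mL+mR=-18/125 → advance -1; mR−mL=-4614/60125 → turn -1·90°
n=4: pose=(-7,-7,N); sL=3/25, sR=15/74; mL=-69/3700, mR=-597/3700; mL+mR=-9/50 → advance -1; mR−mL=-132/925 → turn -1·90°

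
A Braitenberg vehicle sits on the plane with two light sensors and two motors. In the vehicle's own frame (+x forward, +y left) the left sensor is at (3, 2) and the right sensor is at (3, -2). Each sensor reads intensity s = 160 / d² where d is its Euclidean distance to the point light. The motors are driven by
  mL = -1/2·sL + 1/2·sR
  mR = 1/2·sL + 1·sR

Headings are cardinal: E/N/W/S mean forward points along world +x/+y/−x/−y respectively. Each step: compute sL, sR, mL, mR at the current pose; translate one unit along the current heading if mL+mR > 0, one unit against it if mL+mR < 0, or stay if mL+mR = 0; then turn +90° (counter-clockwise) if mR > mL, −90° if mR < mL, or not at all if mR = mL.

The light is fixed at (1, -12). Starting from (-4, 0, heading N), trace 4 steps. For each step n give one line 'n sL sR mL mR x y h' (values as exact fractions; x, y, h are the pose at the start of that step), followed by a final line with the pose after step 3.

n=0: pose=(-4,0,N); sL=80/137, sR=80/117; mL=800/16029, mR=15640/16029; mL+mR=40/39 → advance +1; mR−mL=14840/16029 → turn +1·90°
n=1: pose=(-4,1,W); sL=32/37, sR=160/289; mL=-1664/10693, mR=10544/10693; mL+mR=240/289 → advance +1; mR−mL=12208/10693 → turn +1·90°
n=2: pose=(-5,1,S); sL=40/29, sR=40/41; mL=-240/1189, mR=1980/1189; mL+mR=60/41 → advance +1; mR−mL=2220/1189 → turn +1·90°
n=3: pose=(-5,0,E); sL=32/41, sR=160/109; mL=1536/4469, mR=8304/4469; mL+mR=240/109 → advance +1; mR−mL=6768/4469 → turn +1·90°

0 80/137 80/117 800/16029 15640/16029 -4 0 N
1 32/37 160/289 -1664/10693 10544/10693 -4 1 W
2 40/29 40/41 -240/1189 1980/1189 -5 1 S
3 32/41 160/109 1536/4469 8304/4469 -5 0 E
final -4 0 N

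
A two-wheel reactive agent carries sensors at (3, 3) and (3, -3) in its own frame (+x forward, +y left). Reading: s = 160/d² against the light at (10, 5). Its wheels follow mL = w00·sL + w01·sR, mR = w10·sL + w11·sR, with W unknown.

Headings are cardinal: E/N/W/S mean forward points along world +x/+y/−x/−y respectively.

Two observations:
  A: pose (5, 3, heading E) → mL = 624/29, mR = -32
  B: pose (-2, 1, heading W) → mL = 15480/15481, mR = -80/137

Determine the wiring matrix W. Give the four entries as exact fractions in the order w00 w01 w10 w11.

obs A: pose=(5,3,E) → sL=32, sR=160/29, mL=624/29, mR=-32
obs B: pose=(-2,1,W) → sL=80/137, sR=80/113, mL=15480/15481, mR=-80/137
sensor matrix S = [[32, 160/29], [80/137, 80/113]]; det S = 8724480/448949
solve [mL_A; mL_B] = S·[w00; w01] and [mR_A; mR_B] = S·[w10; w11]:
  w00 = 1/2, w01 = 1, w10 = -1, w11 = 0

1/2 1 -1 0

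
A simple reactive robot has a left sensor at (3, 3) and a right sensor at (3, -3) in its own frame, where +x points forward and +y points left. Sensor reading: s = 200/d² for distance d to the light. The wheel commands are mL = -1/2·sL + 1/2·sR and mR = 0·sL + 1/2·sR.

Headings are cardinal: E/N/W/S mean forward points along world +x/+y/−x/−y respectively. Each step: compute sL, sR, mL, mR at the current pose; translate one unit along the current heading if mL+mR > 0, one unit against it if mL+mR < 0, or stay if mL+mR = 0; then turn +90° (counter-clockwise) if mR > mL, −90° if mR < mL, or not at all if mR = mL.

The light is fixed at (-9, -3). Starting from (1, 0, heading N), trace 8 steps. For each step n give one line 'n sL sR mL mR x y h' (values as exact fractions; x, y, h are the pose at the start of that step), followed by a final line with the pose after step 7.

0 40/17 40/41 -480/697 20/41 1 0 N
1 4 100/37 -24/37 50/37 1 -1 W
2 40/29 200/37 2160/1073 100/37 0 -1 S
3 5/4 50/37 15/296 25/37 0 -2 E
4 40/13 40/37 -480/481 20/37 1 -2 N
5 100/29 100/29 0 50/29 1 -3 W
6 200/153 40/9 80/51 20/9 0 -3 S
7 50/37 5/4 -15/296 5/8 0 -4 E
final 1 -4 N

n=0: pose=(1,0,N); sL=40/17, sR=40/41; mL=-480/697, mR=20/41; mL+mR=-140/697 → advance -1; mR−mL=20/17 → turn +1·90°
n=1: pose=(1,-1,W); sL=4, sR=100/37; mL=-24/37, mR=50/37; mL+mR=26/37 → advance +1; mR−mL=2 → turn +1·90°
n=2: pose=(0,-1,S); sL=40/29, sR=200/37; mL=2160/1073, mR=100/37; mL+mR=5060/1073 → advance +1; mR−mL=20/29 → turn +1·90°
n=3: pose=(0,-2,E); sL=5/4, sR=50/37; mL=15/296, mR=25/37; mL+mR=215/296 → advance +1; mR−mL=5/8 → turn +1·90°
n=4: pose=(1,-2,N); sL=40/13, sR=40/37; mL=-480/481, mR=20/37; mL+mR=-220/481 → advance -1; mR−mL=20/13 → turn +1·90°
n=5: pose=(1,-3,W); sL=100/29, sR=100/29; mL=0, mR=50/29; mL+mR=50/29 → advance +1; mR−mL=50/29 → turn +1·90°
n=6: pose=(0,-3,S); sL=200/153, sR=40/9; mL=80/51, mR=20/9; mL+mR=580/153 → advance +1; mR−mL=100/153 → turn +1·90°
n=7: pose=(0,-4,E); sL=50/37, sR=5/4; mL=-15/296, mR=5/8; mL+mR=85/148 → advance +1; mR−mL=25/37 → turn +1·90°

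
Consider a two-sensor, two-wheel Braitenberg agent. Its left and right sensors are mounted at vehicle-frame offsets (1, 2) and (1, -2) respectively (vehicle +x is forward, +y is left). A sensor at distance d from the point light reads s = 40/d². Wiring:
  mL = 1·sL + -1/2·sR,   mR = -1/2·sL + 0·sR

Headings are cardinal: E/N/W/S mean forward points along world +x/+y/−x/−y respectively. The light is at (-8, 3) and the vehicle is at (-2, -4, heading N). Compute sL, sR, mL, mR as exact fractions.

10/13 2/5 37/65 -5/13

left sensor world pos  = (-4, -3); dL² = 52
right sensor world pos = (0, -3); dR² = 100
sL = 40/52 = 10/13
sR = 40/100 = 2/5
mL = 1·sL + -1/2·sR = 37/65
mR = -1/2·sL + 0·sR = -5/13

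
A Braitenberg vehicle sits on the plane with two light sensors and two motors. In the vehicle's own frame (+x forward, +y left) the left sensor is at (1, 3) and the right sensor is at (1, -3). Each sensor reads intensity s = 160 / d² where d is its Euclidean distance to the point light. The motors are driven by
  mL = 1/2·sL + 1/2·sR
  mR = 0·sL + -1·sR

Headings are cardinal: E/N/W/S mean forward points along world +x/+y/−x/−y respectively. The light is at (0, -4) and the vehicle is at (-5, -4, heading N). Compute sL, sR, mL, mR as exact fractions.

32/13 32 224/13 -32

left sensor world pos  = (-8, -3); dL² = 65
right sensor world pos = (-2, -3); dR² = 5
sL = 160/65 = 32/13
sR = 160/5 = 32
mL = 1/2·sL + 1/2·sR = 224/13
mR = 0·sL + -1·sR = -32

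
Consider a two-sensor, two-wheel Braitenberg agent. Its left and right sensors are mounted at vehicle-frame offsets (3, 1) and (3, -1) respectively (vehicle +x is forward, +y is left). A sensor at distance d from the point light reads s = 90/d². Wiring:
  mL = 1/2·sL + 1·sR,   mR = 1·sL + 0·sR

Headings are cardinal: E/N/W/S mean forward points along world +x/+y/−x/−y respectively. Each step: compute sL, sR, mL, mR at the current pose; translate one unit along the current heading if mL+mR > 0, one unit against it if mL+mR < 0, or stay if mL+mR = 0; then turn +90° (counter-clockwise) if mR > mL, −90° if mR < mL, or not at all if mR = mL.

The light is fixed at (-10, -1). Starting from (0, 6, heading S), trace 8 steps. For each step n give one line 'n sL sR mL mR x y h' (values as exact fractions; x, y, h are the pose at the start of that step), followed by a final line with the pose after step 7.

0 90/137 90/97 16695/13289 90/137 0 6 S
1 45/37 45/49 5535/3626 45/37 0 5 W
2 18/29 90/181 4239/5249 18/29 -1 5 N
3 45/104 1/2 149/208 45/104 -1 6 E
4 90/137 90/97 16695/13289 90/137 0 6 S
5 45/37 45/49 5535/3626 45/37 0 5 W
6 18/29 90/181 4239/5249 18/29 -1 5 N
7 45/104 1/2 149/208 45/104 -1 6 E
final 0 6 S

n=0: pose=(0,6,S); sL=90/137, sR=90/97; mL=16695/13289, mR=90/137; mL+mR=25425/13289 → advance +1; mR−mL=-7965/13289 → turn -1·90°
n=1: pose=(0,5,W); sL=45/37, sR=45/49; mL=5535/3626, mR=45/37; mL+mR=9945/3626 → advance +1; mR−mL=-1125/3626 → turn -1·90°
n=2: pose=(-1,5,N); sL=18/29, sR=90/181; mL=4239/5249, mR=18/29; mL+mR=7497/5249 → advance +1; mR−mL=-981/5249 → turn -1·90°
n=3: pose=(-1,6,E); sL=45/104, sR=1/2; mL=149/208, mR=45/104; mL+mR=239/208 → advance +1; mR−mL=-59/208 → turn -1·90°
n=4: pose=(0,6,S); sL=90/137, sR=90/97; mL=16695/13289, mR=90/137; mL+mR=25425/13289 → advance +1; mR−mL=-7965/13289 → turn -1·90°
n=5: pose=(0,5,W); sL=45/37, sR=45/49; mL=5535/3626, mR=45/37; mL+mR=9945/3626 → advance +1; mR−mL=-1125/3626 → turn -1·90°
n=6: pose=(-1,5,N); sL=18/29, sR=90/181; mL=4239/5249, mR=18/29; mL+mR=7497/5249 → advance +1; mR−mL=-981/5249 → turn -1·90°
n=7: pose=(-1,6,E); sL=45/104, sR=1/2; mL=149/208, mR=45/104; mL+mR=239/208 → advance +1; mR−mL=-59/208 → turn -1·90°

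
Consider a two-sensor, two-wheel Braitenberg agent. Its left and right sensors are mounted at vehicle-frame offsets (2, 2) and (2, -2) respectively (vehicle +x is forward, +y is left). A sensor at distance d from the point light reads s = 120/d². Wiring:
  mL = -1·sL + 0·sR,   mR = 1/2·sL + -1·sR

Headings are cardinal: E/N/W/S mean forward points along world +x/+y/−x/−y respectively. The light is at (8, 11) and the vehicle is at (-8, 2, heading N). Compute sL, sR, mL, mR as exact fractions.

120/373 24/49 -120/373 -6012/18277

left sensor world pos  = (-10, 4); dL² = 373
right sensor world pos = (-6, 4); dR² = 245
sL = 120/373 = 120/373
sR = 120/245 = 24/49
mL = -1·sL + 0·sR = -120/373
mR = 1/2·sL + -1·sR = -6012/18277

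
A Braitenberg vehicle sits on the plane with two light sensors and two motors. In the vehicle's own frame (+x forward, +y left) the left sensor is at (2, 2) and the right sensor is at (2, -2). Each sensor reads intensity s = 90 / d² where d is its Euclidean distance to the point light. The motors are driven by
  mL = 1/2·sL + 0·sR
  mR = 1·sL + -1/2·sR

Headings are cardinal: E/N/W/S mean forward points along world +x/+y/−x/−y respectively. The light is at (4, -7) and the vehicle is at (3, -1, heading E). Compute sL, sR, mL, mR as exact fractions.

left sensor world pos  = (5, 1); dL² = 65
right sensor world pos = (5, -3); dR² = 17
sL = 90/65 = 18/13
sR = 90/17 = 90/17
mL = 1/2·sL + 0·sR = 9/13
mR = 1·sL + -1/2·sR = -279/221

18/13 90/17 9/13 -279/221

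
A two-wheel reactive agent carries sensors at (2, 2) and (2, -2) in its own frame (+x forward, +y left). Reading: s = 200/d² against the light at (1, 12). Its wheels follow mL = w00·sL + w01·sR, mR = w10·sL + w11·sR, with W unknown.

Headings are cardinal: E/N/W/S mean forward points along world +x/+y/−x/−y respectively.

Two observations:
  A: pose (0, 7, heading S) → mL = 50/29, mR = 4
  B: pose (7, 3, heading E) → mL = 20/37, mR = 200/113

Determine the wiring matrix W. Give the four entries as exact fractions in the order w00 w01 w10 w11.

0 1/2 1 0

obs A: pose=(0,7,S) → sL=4, sR=100/29, mL=50/29, mR=4
obs B: pose=(7,3,E) → sL=200/113, sR=40/37, mL=20/37, mR=200/113
sensor matrix S = [[4, 100/29], [200/113, 40/37]]; det S = -215680/121249
solve [mL_A; mL_B] = S·[w00; w01] and [mR_A; mR_B] = S·[w10; w11]:
  w00 = 0, w01 = 1/2, w10 = 1, w11 = 0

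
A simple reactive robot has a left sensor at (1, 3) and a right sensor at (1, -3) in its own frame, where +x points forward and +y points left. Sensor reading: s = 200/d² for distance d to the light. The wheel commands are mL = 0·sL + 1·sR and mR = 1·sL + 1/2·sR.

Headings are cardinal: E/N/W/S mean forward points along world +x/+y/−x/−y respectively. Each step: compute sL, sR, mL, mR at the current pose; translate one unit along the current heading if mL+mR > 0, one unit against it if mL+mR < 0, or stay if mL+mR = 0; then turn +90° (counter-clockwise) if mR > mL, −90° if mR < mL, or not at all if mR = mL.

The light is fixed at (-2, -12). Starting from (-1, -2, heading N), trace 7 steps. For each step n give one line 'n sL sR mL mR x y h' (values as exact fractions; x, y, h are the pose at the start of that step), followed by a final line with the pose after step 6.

0 8/5 200/137 200/137 1596/685 -1 -2 N
1 25/8 50/49 50/49 1425/392 -1 -1 W
2 200/109 200/109 200/109 300/109 -2 -1 S
3 20/17 4 4 54/17 -2 -2 E
4 200/97 40/17 40/17 5340/1649 -1 -2 S
5 50/37 5 5 285/74 -1 -3 E
6 200/89 40/13 40/13 4380/1157 0 -3 S
final 0 -4 E

n=0: pose=(-1,-2,N); sL=8/5, sR=200/137; mL=200/137, mR=1596/685; mL+mR=2596/685 → advance +1; mR−mL=596/685 → turn +1·90°
n=1: pose=(-1,-1,W); sL=25/8, sR=50/49; mL=50/49, mR=1425/392; mL+mR=1825/392 → advance +1; mR−mL=1025/392 → turn +1·90°
n=2: pose=(-2,-1,S); sL=200/109, sR=200/109; mL=200/109, mR=300/109; mL+mR=500/109 → advance +1; mR−mL=100/109 → turn +1·90°
n=3: pose=(-2,-2,E); sL=20/17, sR=4; mL=4, mR=54/17; mL+mR=122/17 → advance +1; mR−mL=-14/17 → turn -1·90°
n=4: pose=(-1,-2,S); sL=200/97, sR=40/17; mL=40/17, mR=5340/1649; mL+mR=9220/1649 → advance +1; mR−mL=1460/1649 → turn +1·90°
n=5: pose=(-1,-3,E); sL=50/37, sR=5; mL=5, mR=285/74; mL+mR=655/74 → advance +1; mR−mL=-85/74 → turn -1·90°
n=6: pose=(0,-3,S); sL=200/89, sR=40/13; mL=40/13, mR=4380/1157; mL+mR=7940/1157 → advance +1; mR−mL=820/1157 → turn +1·90°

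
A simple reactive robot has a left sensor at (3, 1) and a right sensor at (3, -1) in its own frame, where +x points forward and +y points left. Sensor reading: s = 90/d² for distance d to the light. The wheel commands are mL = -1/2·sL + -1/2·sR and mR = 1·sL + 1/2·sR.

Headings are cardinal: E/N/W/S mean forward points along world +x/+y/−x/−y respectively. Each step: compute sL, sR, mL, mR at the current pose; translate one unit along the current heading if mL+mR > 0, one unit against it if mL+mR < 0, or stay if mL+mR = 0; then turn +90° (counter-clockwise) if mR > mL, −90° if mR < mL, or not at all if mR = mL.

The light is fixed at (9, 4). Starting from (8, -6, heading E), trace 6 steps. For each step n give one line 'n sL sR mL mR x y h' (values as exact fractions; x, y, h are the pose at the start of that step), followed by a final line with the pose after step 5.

0 18/17 18/25 -378/425 603/425 8 -6 E
1 9/5 9/5 -9/5 27/10 9 -6 N
2 90/109 90/73 -8190/7957 11475/7957 9 -5 W
3 5/8 45/74 -365/592 275/296 8 -5 S
4 18/17 18/25 -378/425 603/425 8 -6 E
5 9/5 9/5 -9/5 27/10 9 -6 N
final 9 -5 W

n=0: pose=(8,-6,E); sL=18/17, sR=18/25; mL=-378/425, mR=603/425; mL+mR=9/17 → advance +1; mR−mL=981/425 → turn +1·90°
n=1: pose=(9,-6,N); sL=9/5, sR=9/5; mL=-9/5, mR=27/10; mL+mR=9/10 → advance +1; mR−mL=9/2 → turn +1·90°
n=2: pose=(9,-5,W); sL=90/109, sR=90/73; mL=-8190/7957, mR=11475/7957; mL+mR=45/109 → advance +1; mR−mL=19665/7957 → turn +1·90°
n=3: pose=(8,-5,S); sL=5/8, sR=45/74; mL=-365/592, mR=275/296; mL+mR=5/16 → advance +1; mR−mL=915/592 → turn +1·90°
n=4: pose=(8,-6,E); sL=18/17, sR=18/25; mL=-378/425, mR=603/425; mL+mR=9/17 → advance +1; mR−mL=981/425 → turn +1·90°
n=5: pose=(9,-6,N); sL=9/5, sR=9/5; mL=-9/5, mR=27/10; mL+mR=9/10 → advance +1; mR−mL=9/2 → turn +1·90°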